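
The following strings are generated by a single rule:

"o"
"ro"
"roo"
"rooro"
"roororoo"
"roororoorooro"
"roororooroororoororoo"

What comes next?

Each term (from the third on) is the previous term followed by the one before it: term 3 = ro·o = roo.
So term 8 is roororooroororoororoo·roororoorooro.

roororooroororoororooroororoorooro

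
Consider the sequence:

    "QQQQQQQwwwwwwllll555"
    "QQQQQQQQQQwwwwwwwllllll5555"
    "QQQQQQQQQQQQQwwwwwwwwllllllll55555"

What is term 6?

The n-th term is 3n-2 Q's then n+3 w's then 2n-2 l's then n 5's, where the shown terms are n = 3, 4, 5.
Setting n = 8 gives 22, 11, 14, 8 characters in each block.

QQQQQQQQQQQQQQQQQQQQQQwwwwwwwwwwwllllllllllllll55555555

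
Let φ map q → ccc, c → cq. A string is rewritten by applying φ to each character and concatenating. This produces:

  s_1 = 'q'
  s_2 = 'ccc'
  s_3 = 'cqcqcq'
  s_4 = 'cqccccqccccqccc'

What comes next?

cqccccqcqcqcqccccqcqcqcqccccqcqcq

φ(cqccccqccccqccc) expands symbol-by-symbol to cq ccc cq cq cq cq ccc cq cq cq cq ccc cq cq cq; joining the 15 pieces gives the next term.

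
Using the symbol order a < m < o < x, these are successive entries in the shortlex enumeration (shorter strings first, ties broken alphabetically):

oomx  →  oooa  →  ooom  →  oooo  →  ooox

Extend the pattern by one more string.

ooxa

The successor of ooox increments the rightmost position that isn't already x and resets every position after it to a.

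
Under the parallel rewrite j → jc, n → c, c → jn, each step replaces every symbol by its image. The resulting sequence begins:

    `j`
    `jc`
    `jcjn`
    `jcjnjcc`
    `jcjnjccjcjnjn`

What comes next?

Rewriting the 13 symbols of jcjnjccjcjnjn one by one yields jc jn jc c jc jn jn jc jn jc c jc c; concatenated:

jcjnjccjcjnjnjcjnjccjcc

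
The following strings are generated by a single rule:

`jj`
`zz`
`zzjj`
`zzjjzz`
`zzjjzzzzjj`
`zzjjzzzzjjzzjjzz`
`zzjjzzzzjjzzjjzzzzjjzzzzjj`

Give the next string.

zzjjzzzzjjzzjjzzzzjjzzzzjjzzjjzzzzjjzzjjzz

This is a Fibonacci-style word recurrence s(k) = s(k−1)·s(k−2): e.g. zz·jj = zzjj.
The next term joins zzjjzzzzjjzzjjzzzzjjzzzzjj and zzjjzzzzjjzzjjzz.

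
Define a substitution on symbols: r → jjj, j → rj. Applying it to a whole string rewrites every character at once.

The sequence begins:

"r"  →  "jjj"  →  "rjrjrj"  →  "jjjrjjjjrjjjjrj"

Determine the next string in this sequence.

rjrjrjjjjrjrjrjrjjjjrjrjrjrjjjjrj

Applying the rule to each of the 15 symbols of jjjrjjjjrjjjjrj gives the pieces rj rj rj jjj rj rj rj rj jjj rj rj rj rj jjj rj, which concatenate to the answer.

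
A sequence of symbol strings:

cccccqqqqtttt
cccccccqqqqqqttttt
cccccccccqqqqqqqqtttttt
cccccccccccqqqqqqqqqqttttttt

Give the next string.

Reading off run lengths: c runs 5, 7, 9, 11; q runs 4, 6, 8, 10; t runs 4, 5, 6, 7 — each is linear in n, where the shown terms are n = 2, 3, 4, 5.
At n = 6 the blocks have lengths 13, 12, 8.

cccccccccccccqqqqqqqqqqqqtttttttt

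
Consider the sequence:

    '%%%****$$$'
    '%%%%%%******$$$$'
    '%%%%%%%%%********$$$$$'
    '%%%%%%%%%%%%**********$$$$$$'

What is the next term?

%%%%%%%%%%%%%%%************$$$$$$$

Each string has the form %^{3n} *^{2n+2} $^{n+2} (n = 1, 2, …).
Setting n = 5 gives 15, 12, 7 characters in each block.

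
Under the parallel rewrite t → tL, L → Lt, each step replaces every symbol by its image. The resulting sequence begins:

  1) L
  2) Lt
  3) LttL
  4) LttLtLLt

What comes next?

Apply φ to LttLtLLt symbol by symbol: L→Lt, t→tL, t→tL, L→Lt, t→tL, L→Lt, L→Lt, t→tL; joined: Lt tL tL Lt tL Lt Lt tL.

LttLtLLttLLtLttL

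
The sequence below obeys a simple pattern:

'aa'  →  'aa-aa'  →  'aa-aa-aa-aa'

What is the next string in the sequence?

Each string is two copies of the previous one joined by '-'.
One more doubling of aa-aa-aa-aa gives the answer.

aa-aa-aa-aa-aa-aa-aa-aa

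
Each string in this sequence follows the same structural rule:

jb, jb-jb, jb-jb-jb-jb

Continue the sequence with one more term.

Each string is two copies of the previous one joined by '-'.
So the next term is two copies of jb-jb-jb-jb with '-' between the halves.

jb-jb-jb-jb-jb-jb-jb-jb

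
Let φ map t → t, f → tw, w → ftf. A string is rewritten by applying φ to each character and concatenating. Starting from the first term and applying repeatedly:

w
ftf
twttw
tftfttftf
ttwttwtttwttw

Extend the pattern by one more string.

Replace each of the 13 characters of ttwttwtttwttw in place — t t ftf t t ftf t t t ftf t t ftf — and concatenate.

ttftfttftftttftfttftf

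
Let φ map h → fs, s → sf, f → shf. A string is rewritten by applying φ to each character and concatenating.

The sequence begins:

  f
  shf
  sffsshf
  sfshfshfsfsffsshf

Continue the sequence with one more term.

Rewriting the 17 symbols of sfshfshfsfsffsshf one by one yields sf shf sf fs shf sf fs shf sf shf sf shf shf sf sf fs shf; concatenated:

sfshfsffsshfsffsshfsfshfsfshfshfsfsffsshf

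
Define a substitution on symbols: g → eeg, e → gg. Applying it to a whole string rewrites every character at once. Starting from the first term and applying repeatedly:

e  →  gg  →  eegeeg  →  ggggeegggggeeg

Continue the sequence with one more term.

Applying the rule to each of the 14 symbols of ggggeegggggeeg gives the pieces eeg eeg eeg eeg gg gg eeg eeg eeg eeg eeg gg gg eeg, which concatenate to the answer.

eegeegeegeegggggeegeegeegeegeegggggeeg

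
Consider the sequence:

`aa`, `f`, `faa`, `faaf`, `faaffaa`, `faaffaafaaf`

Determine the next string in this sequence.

Each term (from the third on) is the previous term followed by the one before it: term 3 = f·aa = faa.
The next term joins faaffaafaaf and faaffaa.

faaffaafaaffaaffaa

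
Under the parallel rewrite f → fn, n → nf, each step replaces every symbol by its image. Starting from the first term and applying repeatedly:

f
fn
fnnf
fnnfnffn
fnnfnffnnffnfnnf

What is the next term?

fnnfnffnnffnfnnfnffnfnnffnnfnffn

Replace each of the 16 characters of fnnfnffnnffnfnnf in place — fn nf nf fn nf fn fn nf nf fn fn nf fn nf nf fn — and concatenate.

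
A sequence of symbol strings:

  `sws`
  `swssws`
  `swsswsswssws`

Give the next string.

s(k+1) = s(k)·s(k) — each term doubles the last.
Doubling swsswsswssws:

swsswsswsswsswsswsswssws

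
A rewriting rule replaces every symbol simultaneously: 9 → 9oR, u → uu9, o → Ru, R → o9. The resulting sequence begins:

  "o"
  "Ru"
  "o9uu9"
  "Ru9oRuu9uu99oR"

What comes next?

Rewriting the 14 symbols of Ru9oRuu9uu99oR one by one yields o9 uu9 9oR Ru o9 uu9 uu9 9oR uu9 uu9 9oR 9oR Ru o9; concatenated:

o9uu99oRRuo9uu9uu99oRuu9uu99oR9oRRuo9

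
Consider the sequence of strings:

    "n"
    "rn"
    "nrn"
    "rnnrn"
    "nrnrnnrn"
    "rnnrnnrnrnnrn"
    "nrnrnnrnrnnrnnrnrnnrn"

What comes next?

rnnrnnrnrnnrnnrnrnnrnrnnrnnrnrnnrn

Each term (from the third on) is the two preceding terms concatenated in order: term 3 = n·rn = nrn.
Continuing: rnnrnnrnrnnrn · nrnrnnrnrnnrnnrnrnnrn gives term 8.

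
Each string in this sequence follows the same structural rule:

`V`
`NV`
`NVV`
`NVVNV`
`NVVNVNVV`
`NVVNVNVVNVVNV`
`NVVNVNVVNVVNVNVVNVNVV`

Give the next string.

NVVNVNVVNVVNVNVVNVNVVNVVNVNVVNVVNV

From term 3 onward, concatenate the last term with the second-to-last: NV·V = NVV, NVV·NV = NVVNV, …
Continuing: NVVNVNVVNVVNVNVVNVNVV · NVVNVNVVNVVNV gives term 8.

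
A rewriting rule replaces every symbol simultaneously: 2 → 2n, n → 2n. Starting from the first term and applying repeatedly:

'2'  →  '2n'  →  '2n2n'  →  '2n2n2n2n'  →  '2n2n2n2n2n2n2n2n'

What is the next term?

φ(2n2n2n2n2n2n2n2n) expands symbol-by-symbol to 2n 2n 2n 2n 2n 2n 2n 2n 2n 2n 2n 2n 2n 2n 2n 2n; joining the 16 pieces gives the next term.

2n2n2n2n2n2n2n2n2n2n2n2n2n2n2n2n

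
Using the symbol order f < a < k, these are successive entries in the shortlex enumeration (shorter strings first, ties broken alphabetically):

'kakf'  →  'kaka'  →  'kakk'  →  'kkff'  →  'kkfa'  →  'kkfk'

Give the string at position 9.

kkak

Continuing the enumeration 3 steps past kkfk: kkfk → kkaf → kkaa → (answer).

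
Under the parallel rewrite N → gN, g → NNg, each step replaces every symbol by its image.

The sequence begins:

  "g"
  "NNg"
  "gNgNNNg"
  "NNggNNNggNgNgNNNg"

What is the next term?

φ(NNggNNNggNgNgNNNg) expands symbol-by-symbol to gN gN NNg NNg gN gN gN NNg NNg gN NNg gN NNg gN gN gN NNg; joining the 17 pieces gives the next term.

gNgNNNgNNggNgNgNNNgNNggNNNggNNNggNgNgNNNg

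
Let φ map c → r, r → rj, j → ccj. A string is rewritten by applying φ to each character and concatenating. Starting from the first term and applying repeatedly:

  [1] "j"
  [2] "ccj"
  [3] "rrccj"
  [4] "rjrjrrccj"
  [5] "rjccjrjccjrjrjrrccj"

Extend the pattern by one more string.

Applying the rule to each of the 19 symbols of rjccjrjccjrjrjrrccj gives the pieces rj ccj r r ccj rj ccj r r ccj rj ccj rj ccj rj rj r r ccj, which concatenate to the answer.

rjccjrrccjrjccjrrccjrjccjrjccjrjrjrrccj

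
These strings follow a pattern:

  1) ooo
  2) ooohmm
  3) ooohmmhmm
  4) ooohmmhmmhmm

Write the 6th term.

ooohmmhmmhmmhmmhmm

Every step adds hmm to the end: s(k+1) = s(k)·hmm.
From ooohmmhmmhmm, 2 further steps: ooohmmhmmhmm → ooohmmhmmhmmhmm → (answer).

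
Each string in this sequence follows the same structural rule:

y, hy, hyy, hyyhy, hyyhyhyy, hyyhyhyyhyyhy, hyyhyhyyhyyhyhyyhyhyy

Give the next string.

From term 3 onward, concatenate the last term with the second-to-last: hy·y = hyy, hyy·hy = hyyhy, …
Continuing: hyyhyhyyhyyhyhyyhyhyy · hyyhyhyyhyyhy gives term 8.

hyyhyhyyhyyhyhyyhyhyyhyyhyhyyhyyhy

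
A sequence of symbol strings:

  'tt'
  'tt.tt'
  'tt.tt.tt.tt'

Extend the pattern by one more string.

tt.tt.tt.tt.tt.tt.tt.tt

Each string is two copies of the previous one joined by '.'.
So the next term is two copies of tt.tt.tt.tt with '.' between the halves.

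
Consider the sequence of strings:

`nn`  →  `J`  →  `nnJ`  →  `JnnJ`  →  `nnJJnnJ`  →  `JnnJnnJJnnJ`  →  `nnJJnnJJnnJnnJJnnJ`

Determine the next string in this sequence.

This is a Fibonacci-style word recurrence s(k) = s(k−2)·s(k−1): e.g. nn·J = nnJ.
The next term joins JnnJnnJJnnJ and nnJJnnJJnnJnnJJnnJ.

JnnJnnJJnnJnnJJnnJJnnJnnJJnnJ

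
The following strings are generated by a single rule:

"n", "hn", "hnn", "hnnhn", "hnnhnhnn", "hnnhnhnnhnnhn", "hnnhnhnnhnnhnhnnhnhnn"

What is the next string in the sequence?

Each term (from the third on) is the previous term followed by the one before it: term 3 = hn·n = hnn.
So term 8 is hnnhnhnnhnnhnhnnhnhnn·hnnhnhnnhnnhn.

hnnhnhnnhnnhnhnnhnhnnhnnhnhnnhnnhn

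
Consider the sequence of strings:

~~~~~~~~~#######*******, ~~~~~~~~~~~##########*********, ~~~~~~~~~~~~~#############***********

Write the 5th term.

Each string has the form ~^{2n+3} #^{3n-2} *^{2n+1}, where the shown terms are n = 3, 4, 5.
For term 5, n = 7, so the run lengths are 17, 19, 15.

~~~~~~~~~~~~~~~~~###################***************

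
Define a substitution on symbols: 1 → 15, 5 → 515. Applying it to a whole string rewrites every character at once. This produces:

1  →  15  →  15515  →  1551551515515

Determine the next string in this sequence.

Applying the rule to each of the 13 symbols of 1551551515515 gives the pieces 15 515 515 15 515 515 15 515 15 515 515 15 515, which concatenate to the answer.

1551551515515515155151551551515515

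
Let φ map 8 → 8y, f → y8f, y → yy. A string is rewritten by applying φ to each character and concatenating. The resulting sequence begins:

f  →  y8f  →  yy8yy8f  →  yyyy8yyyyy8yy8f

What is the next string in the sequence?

Applying the rule to each of the 15 symbols of yyyy8yyyyy8yy8f gives the pieces yy yy yy yy 8y yy yy yy yy yy 8y yy yy 8y y8f, which concatenate to the answer.

yyyyyyyy8yyyyyyyyyyy8yyyyy8yy8f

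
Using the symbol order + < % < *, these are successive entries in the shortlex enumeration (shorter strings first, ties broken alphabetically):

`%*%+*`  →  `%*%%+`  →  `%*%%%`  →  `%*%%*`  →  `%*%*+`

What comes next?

%*%*%

The successor of %*%*+ increments the rightmost position that isn't already * and resets every position after it to +.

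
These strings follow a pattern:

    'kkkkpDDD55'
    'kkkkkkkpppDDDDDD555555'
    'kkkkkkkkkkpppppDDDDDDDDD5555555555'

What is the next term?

Each string has the form k^{3n+1} p^{2n-1} D^{3n} 5^{4n-2} (n = 1, 2, …).
Setting n = 4 gives 13, 7, 12, 14 characters in each block.

kkkkkkkkkkkkkpppppppDDDDDDDDDDDD55555555555555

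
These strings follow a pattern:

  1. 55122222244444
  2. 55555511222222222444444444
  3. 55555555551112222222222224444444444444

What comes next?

55555555555555111122222222222222244444444444444444

Reading off run lengths: 5 runs 2, 6, 10; 1 runs 1, 2, 3; 2 runs 6, 9, 12; 4 runs 5, 9, 13 — each is linear in n (n = 1, 2, …).
At n = 4 the blocks have lengths 14, 4, 15, 17.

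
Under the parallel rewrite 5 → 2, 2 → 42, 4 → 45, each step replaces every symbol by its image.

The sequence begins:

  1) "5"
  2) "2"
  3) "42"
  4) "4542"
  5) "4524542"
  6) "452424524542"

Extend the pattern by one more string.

Expanding 452424524542: 4→45, 5→2, 2→42, 4→45, 2→42, 4→45, 5→2, 2→42, 4→45, 5→2, 4→45, 2→42. Concatenated: 45 2 42 45 42 45 2 42 45 2 45 42.

452424542452424524542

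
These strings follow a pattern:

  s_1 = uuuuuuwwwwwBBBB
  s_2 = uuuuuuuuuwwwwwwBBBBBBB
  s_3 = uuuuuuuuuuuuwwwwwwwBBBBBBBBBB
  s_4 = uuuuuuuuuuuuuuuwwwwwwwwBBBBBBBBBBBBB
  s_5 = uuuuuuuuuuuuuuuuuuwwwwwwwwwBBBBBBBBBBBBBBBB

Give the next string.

The n-th term is 3n u's then n+3 w's then 3n-2 B's, where the shown terms are n = 2, 3, 4, 5, 6.
At n = 7 the blocks have lengths 21, 10, 19.

uuuuuuuuuuuuuuuuuuuuuwwwwwwwwwwBBBBBBBBBBBBBBBBBBB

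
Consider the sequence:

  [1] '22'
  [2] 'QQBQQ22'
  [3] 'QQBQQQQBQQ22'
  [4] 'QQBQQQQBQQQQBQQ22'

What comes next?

Each term is the previous one with QQBQQ prepended.
Applying this once more to QQBQQQQBQQQQBQQ22:

QQBQQQQBQQQQBQQQQBQQ22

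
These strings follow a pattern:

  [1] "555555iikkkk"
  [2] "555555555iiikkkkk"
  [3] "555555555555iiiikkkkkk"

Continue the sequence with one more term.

555555555555555iiiiikkkkkkk

Reading off run lengths: 5 runs 6, 9, 12; i runs 2, 3, 4; k runs 4, 5, 6 — each is linear in n, where the shown terms are n = 2, 3, 4.
For the next term, n = 5, so the run lengths are 15, 5, 7.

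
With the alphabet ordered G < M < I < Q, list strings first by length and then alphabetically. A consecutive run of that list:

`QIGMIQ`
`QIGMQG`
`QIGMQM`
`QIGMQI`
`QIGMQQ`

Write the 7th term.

Stepping forward 2 times from QIGMQQ: QIGMQQ → QIGIGG, then the target.

QIGIGM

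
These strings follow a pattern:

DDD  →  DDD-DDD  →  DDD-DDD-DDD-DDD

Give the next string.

Every step duplicates the string with '-' between the halves.
Doubling DDD-DDD-DDD-DDD with '-' between the halves:

DDD-DDD-DDD-DDD-DDD-DDD-DDD-DDD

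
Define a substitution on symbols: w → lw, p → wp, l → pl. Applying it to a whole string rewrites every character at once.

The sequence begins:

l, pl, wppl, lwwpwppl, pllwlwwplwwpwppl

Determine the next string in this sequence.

Rewriting the 16 symbols of pllwlwwplwwpwppl one by one yields wp pl pl lw pl lw lw wp pl lw lw wp lw wp wp pl; concatenated:

wpplpllwpllwlwwppllwlwwplwwpwppl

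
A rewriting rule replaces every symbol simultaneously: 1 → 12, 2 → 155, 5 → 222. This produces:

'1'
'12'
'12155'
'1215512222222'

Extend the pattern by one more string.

Applying the rule to each of the 13 symbols of 1215512222222 gives the pieces 12 155 12 222 222 12 155 155 155 155 155 155 155, which concatenate to the answer.

121551222222212155155155155155155155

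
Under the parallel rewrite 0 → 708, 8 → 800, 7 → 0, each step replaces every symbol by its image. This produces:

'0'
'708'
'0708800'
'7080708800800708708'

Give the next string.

Rewriting the 19 symbols of 7080708800800708708 one by one yields 0 708 800 708 0 708 800 800 708 708 800 708 708 0 708 800 0 708 800; concatenated:

0708800708070880080070870880070870807088000708800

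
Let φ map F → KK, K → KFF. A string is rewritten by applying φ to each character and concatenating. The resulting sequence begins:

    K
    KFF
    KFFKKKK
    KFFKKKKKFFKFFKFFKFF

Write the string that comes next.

Applying the rule to each of the 19 symbols of KFFKKKKKFFKFFKFFKFF gives the pieces KFF KK KK KFF KFF KFF KFF KFF KK KK KFF KK KK KFF KK KK KFF KK KK, which concatenate to the answer.

KFFKKKKKFFKFFKFFKFFKFFKKKKKFFKKKKKFFKKKKKFFKKKK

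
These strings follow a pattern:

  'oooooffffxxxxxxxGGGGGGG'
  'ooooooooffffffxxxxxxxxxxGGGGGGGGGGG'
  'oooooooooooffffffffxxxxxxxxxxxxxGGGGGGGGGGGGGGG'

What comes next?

ooooooooooooooffffffffffxxxxxxxxxxxxxxxxGGGGGGGGGGGGGGGGGGG

Each string has the form o^{3n-1} f^{2n} x^{3n+1} G^{4n-1}, where the shown terms are n = 2, 3, 4.
For the next term, n = 5, so the run lengths are 14, 10, 16, 19.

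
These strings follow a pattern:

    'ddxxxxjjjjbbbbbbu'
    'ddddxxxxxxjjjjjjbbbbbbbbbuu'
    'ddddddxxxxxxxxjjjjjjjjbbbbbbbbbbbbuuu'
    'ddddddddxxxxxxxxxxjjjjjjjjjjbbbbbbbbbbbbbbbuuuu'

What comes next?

Reading off run lengths: d runs 2, 4, 6, 8; x runs 4, 6, 8, 10; j runs 4, 6, 8, 10; b runs 6, 9, 12, 15; u runs 1, 2, 3, 4 — each is linear in n (n = 1, 2, …).
For the next term, n = 5, so the run lengths are 10, 12, 12, 18, 5.

ddddddddddxxxxxxxxxxxxjjjjjjjjjjjjbbbbbbbbbbbbbbbbbbuuuuu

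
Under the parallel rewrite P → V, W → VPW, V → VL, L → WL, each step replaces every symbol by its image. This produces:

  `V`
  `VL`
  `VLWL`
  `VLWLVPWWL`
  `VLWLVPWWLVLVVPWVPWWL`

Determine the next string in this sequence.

Rewriting the 20 symbols of VLWLVPWWLVLVVPWVPWWL one by one yields VL WL VPW WL VL V VPW VPW WL VL WL VL VL V VPW VL V VPW VPW WL; concatenated:

VLWLVPWWLVLVVPWVPWWLVLWLVLVLVVPWVLVVPWVPWWL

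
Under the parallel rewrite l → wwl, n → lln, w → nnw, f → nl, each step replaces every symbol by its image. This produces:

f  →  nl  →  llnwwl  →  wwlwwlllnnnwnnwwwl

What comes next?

Replace each of the 18 characters of wwlwwlllnnnwnnwwwl in place — nnw nnw wwl nnw nnw wwl wwl wwl lln lln lln nnw lln lln nnw nnw nnw wwl — and concatenate.

nnwnnwwwlnnwnnwwwlwwlwwlllnllnllnnnwllnllnnnwnnwnnwwwl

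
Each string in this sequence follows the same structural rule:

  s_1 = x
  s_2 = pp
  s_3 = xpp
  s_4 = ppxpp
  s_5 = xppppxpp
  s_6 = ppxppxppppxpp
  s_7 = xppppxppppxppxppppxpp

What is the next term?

This is a Fibonacci-style word recurrence s(k) = s(k−2)·s(k−1): e.g. x·pp = xpp.
The next term joins ppxppxppppxpp and xppppxppppxppxppppxpp.

ppxppxppppxppxppppxppppxppxppppxpp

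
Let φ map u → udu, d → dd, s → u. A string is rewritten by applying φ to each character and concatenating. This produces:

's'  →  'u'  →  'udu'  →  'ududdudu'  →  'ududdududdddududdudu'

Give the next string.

ududdududdddududdududdddddddududdududdddududdudu

Replace each of the 20 characters of ududdududdddududdudu in place — udu dd udu dd dd udu dd udu dd dd dd dd udu dd udu dd dd udu dd udu — and concatenate.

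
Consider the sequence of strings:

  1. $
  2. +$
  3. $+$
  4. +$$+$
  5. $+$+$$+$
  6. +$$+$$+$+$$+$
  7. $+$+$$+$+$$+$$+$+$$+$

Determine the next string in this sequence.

Each term (from the third on) is the two preceding terms concatenated in order: term 3 = $·+$ = $+$.
Continuing: +$$+$$+$+$$+$ · $+$+$$+$+$$+$$+$+$$+$ gives term 8.

+$$+$$+$+$$+$$+$+$$+$+$$+$$+$+$$+$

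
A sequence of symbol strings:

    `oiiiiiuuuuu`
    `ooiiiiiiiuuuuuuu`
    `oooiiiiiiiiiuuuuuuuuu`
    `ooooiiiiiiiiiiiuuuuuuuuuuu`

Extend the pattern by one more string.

Term n consists of n-1 o's, followed by 2n+1 i's, followed by 2n+1 u's, where the shown terms are n = 2, 3, 4, 5.
Setting n = 6 gives 5, 13, 13 characters in each block.

oooooiiiiiiiiiiiiiuuuuuuuuuuuuu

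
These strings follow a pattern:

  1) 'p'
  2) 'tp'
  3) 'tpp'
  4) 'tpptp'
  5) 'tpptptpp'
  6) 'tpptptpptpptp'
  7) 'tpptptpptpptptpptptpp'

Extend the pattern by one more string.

Each term (from the third on) is the previous term followed by the one before it: term 3 = tp·p = tpp.
Continuing: tpptptpptpptptpptptpp · tpptptpptpptp gives term 8.

tpptptpptpptptpptptpptpptptpptpptp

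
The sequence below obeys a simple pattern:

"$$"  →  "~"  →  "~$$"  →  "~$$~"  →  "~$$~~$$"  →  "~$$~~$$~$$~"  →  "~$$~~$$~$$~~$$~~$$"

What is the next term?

~$$~~$$~$$~~$$~~$$~$$~~$$~$$~

From term 3 onward, concatenate the last term with the second-to-last: ~·$$ = ~$$, ~$$·~ = ~$$~, …
The next term joins ~$$~~$$~$$~~$$~~$$ and ~$$~~$$~$$~.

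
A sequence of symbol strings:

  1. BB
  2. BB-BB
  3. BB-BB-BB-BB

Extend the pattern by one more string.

Each string is two copies of the previous one joined by '-'.
Doubling BB-BB-BB-BB with '-' between the halves:

BB-BB-BB-BB-BB-BB-BB-BB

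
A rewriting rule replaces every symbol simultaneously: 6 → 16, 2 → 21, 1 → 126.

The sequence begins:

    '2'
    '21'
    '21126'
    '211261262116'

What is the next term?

Expanding 211261262116: 2→21, 1→126, 1→126, 2→21, 6→16, 1→126, 2→21, 6→16, 2→21, 1→126, 1→126, 6→16. Concatenated: 21 126 126 21 16 126 21 16 21 126 126 16.

21126126211612621162112612616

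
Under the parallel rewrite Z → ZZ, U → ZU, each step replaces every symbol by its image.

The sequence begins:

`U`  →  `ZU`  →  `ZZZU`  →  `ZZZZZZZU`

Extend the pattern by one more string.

ZZZZZZZZZZZZZZZU

Expanding ZZZZZZZU: Z→ZZ, Z→ZZ, Z→ZZ, Z→ZZ, Z→ZZ, Z→ZZ, Z→ZZ, U→ZU. Concatenated: ZZ ZZ ZZ ZZ ZZ ZZ ZZ ZU.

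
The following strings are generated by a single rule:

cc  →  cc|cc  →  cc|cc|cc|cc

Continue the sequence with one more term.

s(k+1) = s(k)·|·s(k) — each term doubles the last with '|' between the halves.
So the next term is two copies of cc|cc|cc|cc with '|' between the halves.

cc|cc|cc|cc|cc|cc|cc|cc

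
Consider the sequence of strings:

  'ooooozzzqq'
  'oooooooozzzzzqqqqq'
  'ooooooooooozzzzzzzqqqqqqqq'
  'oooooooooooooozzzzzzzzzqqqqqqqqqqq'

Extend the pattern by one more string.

ooooooooooooooooozzzzzzzzzzzqqqqqqqqqqqqqq

The n-th term is 3n+2 o's then 2n+1 z's then 3n-1 q's (n = 1, 2, …).
At n = 5 the blocks have lengths 17, 11, 14.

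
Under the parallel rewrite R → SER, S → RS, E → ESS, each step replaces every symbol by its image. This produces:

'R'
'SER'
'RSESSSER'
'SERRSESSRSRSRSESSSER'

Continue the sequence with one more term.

RSESSSERSERRSESSRSRSSERRSSERRSSERRSESSRSRSRSESSSER

Applying the rule to each of the 20 symbols of SERRSESSRSRSRSESSSER gives the pieces RS ESS SER SER RS ESS RS RS SER RS SER RS SER RS ESS RS RS RS ESS SER, which concatenate to the answer.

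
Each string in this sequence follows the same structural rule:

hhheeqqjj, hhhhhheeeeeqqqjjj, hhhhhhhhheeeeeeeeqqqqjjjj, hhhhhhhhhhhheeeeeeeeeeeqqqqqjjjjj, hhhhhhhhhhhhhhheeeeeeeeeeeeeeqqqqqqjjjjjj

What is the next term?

hhhhhhhhhhhhhhhhhheeeeeeeeeeeeeeeeeqqqqqqqjjjjjjj

Term n consists of 3n h's, followed by 3n-1 e's, followed by n+1 q's, followed by n+1 j's (n = 1, 2, …).
For the next term, n = 6, so the run lengths are 18, 17, 7, 7.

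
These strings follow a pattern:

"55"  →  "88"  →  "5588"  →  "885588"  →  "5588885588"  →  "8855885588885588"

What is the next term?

55888855888855885588885588

Each term (from the third on) is the two preceding terms concatenated in order: term 3 = 55·88 = 5588.
The next term joins 5588885588 and 8855885588885588.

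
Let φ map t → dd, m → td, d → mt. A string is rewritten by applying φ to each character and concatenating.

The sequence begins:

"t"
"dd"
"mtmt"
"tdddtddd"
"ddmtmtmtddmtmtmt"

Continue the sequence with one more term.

mtmttdddtdddtdddmtmttdddtdddtddd

Replace each of the 16 characters of ddmtmtmtddmtmtmt in place — mt mt td dd td dd td dd mt mt td dd td dd td dd — and concatenate.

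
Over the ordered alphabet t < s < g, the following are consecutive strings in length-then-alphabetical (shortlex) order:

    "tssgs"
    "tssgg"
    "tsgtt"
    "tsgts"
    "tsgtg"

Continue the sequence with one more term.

tsgst

Treat tsgtg as a base-3 numeral over the given alphabet and add one, carrying through any trailing g's.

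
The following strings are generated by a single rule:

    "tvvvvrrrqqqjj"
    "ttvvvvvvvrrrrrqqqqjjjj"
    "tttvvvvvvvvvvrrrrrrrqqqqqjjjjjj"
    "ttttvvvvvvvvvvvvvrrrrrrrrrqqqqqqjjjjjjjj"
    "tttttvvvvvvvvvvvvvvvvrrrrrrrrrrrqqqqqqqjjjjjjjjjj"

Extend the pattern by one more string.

The n-th term is n t's then 3n+1 v's then 2n+1 r's then n+2 q's then 2n j's (n = 1, 2, …).
At n = 6 the blocks have lengths 6, 19, 13, 8, 12.

ttttttvvvvvvvvvvvvvvvvvvvrrrrrrrrrrrrrqqqqqqqqjjjjjjjjjjjj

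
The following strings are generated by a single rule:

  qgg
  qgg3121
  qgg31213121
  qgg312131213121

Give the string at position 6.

qgg31213121312131213121

Each term is the previous one with 3121 appended.
From qgg312131213121, 2 further steps: qgg312131213121 → qgg3121312131213121 → (answer).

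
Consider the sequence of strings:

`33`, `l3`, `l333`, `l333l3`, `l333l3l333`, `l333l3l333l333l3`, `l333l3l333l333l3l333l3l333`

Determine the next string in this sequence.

Each term (from the third on) is the previous term followed by the one before it: term 3 = l3·33 = l333.
Continuing: l333l3l333l333l3l333l3l333 · l333l3l333l333l3 gives term 8.

l333l3l333l333l3l333l3l333l333l3l333l333l3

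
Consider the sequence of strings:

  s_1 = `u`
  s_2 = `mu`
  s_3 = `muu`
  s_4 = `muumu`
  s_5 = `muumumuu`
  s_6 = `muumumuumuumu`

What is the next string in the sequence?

From term 3 onward, concatenate the last term with the second-to-last: mu·u = muu, muu·mu = muumu, …
The next term joins muumumuumuumu and muumumuu.

muumumuumuumumuumumuu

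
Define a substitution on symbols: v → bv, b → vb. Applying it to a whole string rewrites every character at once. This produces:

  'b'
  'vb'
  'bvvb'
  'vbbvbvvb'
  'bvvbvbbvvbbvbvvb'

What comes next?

Applying the rule to each of the 16 symbols of bvvbvbbvvbbvbvvb gives the pieces vb bv bv vb bv vb vb bv bv vb vb bv vb bv bv vb, which concatenate to the answer.

vbbvbvvbbvvbvbbvbvvbvbbvvbbvbvvb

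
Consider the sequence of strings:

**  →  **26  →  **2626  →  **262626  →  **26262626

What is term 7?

**262626262626

Every step adds 26 to the end: s(k+1) = s(k)·26.
From **26262626, 2 further steps: **26262626 → **2626262626 → (answer).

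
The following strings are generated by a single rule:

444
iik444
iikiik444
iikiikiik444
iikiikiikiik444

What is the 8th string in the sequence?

iikiikiikiikiikiikiik444

The strings grow by a fixed prefix iik each time.
From iikiikiikiik444, 3 further steps: iikiikiikiik444 → iikiikiikiikiik444 → iikiikiikiikiikiik444 → (answer).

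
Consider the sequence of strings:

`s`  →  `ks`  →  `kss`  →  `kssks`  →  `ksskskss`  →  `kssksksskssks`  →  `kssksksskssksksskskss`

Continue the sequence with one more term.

ksskskssksskskssksksskssksksskssks

Each term (from the third on) is the previous term followed by the one before it: term 3 = ks·s = kss.
The next term joins kssksksskssksksskskss and kssksksskssks.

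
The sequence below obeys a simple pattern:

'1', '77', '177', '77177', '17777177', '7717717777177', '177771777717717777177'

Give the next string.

7717717777177177771777717717777177

This is a Fibonacci-style word recurrence s(k) = s(k−2)·s(k−1): e.g. 1·77 = 177.
Continuing: 7717717777177 · 177771777717717777177 gives term 8.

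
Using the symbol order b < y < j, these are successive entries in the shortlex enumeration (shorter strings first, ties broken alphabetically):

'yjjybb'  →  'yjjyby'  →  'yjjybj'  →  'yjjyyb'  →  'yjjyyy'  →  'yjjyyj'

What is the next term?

Treat yjjyyj as a base-3 numeral over the given alphabet and add one, carrying through any trailing j's.

yjjyjb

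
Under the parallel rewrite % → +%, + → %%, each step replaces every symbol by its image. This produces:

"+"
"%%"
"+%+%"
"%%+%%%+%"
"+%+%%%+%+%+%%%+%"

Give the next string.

%%+%%%+%+%+%%%+%%%+%%%+%+%+%%%+%

Replace each of the 16 characters of +%+%%%+%+%+%%%+% in place — %% +% %% +% +% +% %% +% %% +% %% +% +% +% %% +% — and concatenate.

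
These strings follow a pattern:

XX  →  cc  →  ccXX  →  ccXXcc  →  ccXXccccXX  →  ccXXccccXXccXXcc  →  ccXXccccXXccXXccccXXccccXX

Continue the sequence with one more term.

Each term (from the third on) is the previous term followed by the one before it: term 3 = cc·XX = ccXX.
The next term joins ccXXccccXXccXXccccXXccccXX and ccXXccccXXccXXcc.

ccXXccccXXccXXccccXXccccXXccXXccccXXccXXcc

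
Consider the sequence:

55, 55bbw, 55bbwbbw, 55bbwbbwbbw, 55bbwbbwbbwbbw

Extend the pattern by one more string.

55bbwbbwbbwbbwbbw

Every step adds bbw to the end: s(k+1) = s(k)·bbw.
One more step from 55bbwbbwbbwbbw gives the answer.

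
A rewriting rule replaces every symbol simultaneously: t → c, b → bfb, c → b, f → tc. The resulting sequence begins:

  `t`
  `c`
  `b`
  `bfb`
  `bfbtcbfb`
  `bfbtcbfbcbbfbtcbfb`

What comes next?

bfbtcbfbcbbfbtcbfbbbfbbfbtcbfbcbbfbtcbfb

Replace each of the 18 characters of bfbtcbfbcbbfbtcbfb in place — bfb tc bfb c b bfb tc bfb b bfb bfb tc bfb c b bfb tc bfb — and concatenate.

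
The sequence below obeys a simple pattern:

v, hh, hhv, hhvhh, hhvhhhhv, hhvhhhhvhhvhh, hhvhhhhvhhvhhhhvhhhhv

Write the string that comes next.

hhvhhhhvhhvhhhhvhhhhvhhvhhhhvhhvhh

This is a Fibonacci-style word recurrence s(k) = s(k−1)·s(k−2): e.g. hh·v = hhv.
Continuing: hhvhhhhvhhvhhhhvhhhhv · hhvhhhhvhhvhh gives term 8.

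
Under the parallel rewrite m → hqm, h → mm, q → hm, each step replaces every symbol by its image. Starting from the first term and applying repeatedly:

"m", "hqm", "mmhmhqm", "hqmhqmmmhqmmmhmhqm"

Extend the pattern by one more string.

φ(hqmhqmmmhqmmmhmhqm) expands symbol-by-symbol to mm hm hqm mm hm hqm hqm hqm mm hm hqm hqm hqm mm hqm mm hm hqm; joining the 18 pieces gives the next term.

mmhmhqmmmhmhqmhqmhqmmmhmhqmhqmhqmmmhqmmmhmhqm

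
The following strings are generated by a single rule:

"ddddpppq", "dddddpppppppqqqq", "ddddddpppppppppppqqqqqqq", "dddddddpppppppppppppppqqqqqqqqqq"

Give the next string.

Reading off run lengths: d runs 4, 5, 6, 7; p runs 3, 7, 11, 15; q runs 1, 4, 7, 10 — each is linear in n (n = 1, 2, …).
At n = 5 the blocks have lengths 8, 19, 13.

ddddddddpppppppppppppppppppqqqqqqqqqqqqq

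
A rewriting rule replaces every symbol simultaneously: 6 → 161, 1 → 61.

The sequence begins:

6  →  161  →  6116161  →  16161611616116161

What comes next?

Replace each of the 17 characters of 16161611616116161 in place — 61 161 61 161 61 161 61 61 161 61 161 61 61 161 61 161 61 — and concatenate.

61161611616116161611616116161611616116161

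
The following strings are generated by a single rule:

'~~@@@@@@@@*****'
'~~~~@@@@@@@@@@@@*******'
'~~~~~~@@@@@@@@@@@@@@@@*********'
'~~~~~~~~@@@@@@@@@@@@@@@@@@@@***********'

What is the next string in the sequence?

~~~~~~~~~~@@@@@@@@@@@@@@@@@@@@@@@@*************

The n-th term is 2n-2 ~'s then 4n @'s then 2n+1 *'s, where the shown terms are n = 2, 3, 4, 5.
For the next term, n = 6, so the run lengths are 10, 24, 13.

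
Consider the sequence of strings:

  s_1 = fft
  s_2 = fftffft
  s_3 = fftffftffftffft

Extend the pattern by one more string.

Each string is two copies of the previous one joined by 'f'.
So the next term is two copies of fftffftffftffft with 'f' between the halves.

fftffftffftffftffftffftffftffft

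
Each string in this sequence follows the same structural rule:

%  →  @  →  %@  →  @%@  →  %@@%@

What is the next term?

@%@%@@%@

This is a Fibonacci-style word recurrence s(k) = s(k−2)·s(k−1): e.g. %·@ = %@.
So term 6 is @%@·%@@%@.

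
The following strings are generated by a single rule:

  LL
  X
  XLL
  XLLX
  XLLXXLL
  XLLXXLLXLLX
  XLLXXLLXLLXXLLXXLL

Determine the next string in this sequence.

XLLXXLLXLLXXLLXXLLXLLXXLLXLLX

Each term (from the third on) is the previous term followed by the one before it: term 3 = X·LL = XLL.
The next term joins XLLXXLLXLLXXLLXXLL and XLLXXLLXLLX.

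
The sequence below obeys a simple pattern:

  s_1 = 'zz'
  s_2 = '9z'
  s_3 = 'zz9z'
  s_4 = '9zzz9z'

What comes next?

This is a Fibonacci-style word recurrence s(k) = s(k−2)·s(k−1): e.g. zz·9z = zz9z.
Continuing: zz9z · 9zzz9z gives term 5.

zz9z9zzz9z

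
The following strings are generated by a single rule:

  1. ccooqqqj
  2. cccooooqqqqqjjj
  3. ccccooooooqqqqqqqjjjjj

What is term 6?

cccccccooooooooooooqqqqqqqqqqqqqjjjjjjjjjjj

Each string has the form c^{n+1} o^{2n} q^{2n+1} j^{2n-1} (n = 1, 2, …).
Setting n = 6 gives 7, 12, 13, 11 characters in each block.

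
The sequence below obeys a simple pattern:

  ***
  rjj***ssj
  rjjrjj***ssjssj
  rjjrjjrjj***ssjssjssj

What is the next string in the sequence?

Each term wraps the previous one in rjj on the left and ssj on the right.
So the next term is rjj·rjjrjjrjj***ssjssjssj·ssj.

rjjrjjrjjrjj***ssjssjssjssj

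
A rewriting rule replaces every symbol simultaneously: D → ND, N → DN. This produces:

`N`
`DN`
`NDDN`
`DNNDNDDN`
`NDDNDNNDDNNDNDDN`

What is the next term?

DNNDNDDNNDDNDNNDNDDNDNNDDNNDNDDN

Applying the rule to each of the 16 symbols of NDDNDNNDDNNDNDDN gives the pieces DN ND ND DN ND DN DN ND ND DN DN ND DN ND ND DN, which concatenate to the answer.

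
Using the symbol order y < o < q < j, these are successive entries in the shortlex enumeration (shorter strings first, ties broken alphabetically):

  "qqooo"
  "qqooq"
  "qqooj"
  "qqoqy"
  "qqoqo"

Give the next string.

Treat qqoqo as a base-4 numeral over the given alphabet and add one, carrying through any trailing j's.

qqoqq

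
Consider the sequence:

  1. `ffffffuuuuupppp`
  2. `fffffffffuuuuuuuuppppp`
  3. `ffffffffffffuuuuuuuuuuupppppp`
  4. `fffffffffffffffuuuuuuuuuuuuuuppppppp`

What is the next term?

ffffffffffffffffffuuuuuuuuuuuuuuuuupppppppp

Each string has the form f^{3n+3} u^{3n+2} p^{n+3} (n = 1, 2, …).
At n = 5 the blocks have lengths 18, 17, 8.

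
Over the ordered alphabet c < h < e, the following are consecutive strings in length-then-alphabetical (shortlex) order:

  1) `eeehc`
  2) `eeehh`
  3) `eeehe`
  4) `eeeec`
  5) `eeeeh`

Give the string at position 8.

Stepping forward 3 times from eeeeh: eeeeh → eeeee → cccccc, then the target.

ccccch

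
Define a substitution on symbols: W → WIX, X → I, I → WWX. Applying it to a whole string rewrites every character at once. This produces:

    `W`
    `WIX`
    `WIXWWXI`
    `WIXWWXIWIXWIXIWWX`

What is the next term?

Applying the rule to each of the 17 symbols of WIXWWXIWIXWIXIWWX gives the pieces WIX WWX I WIX WIX I WWX WIX WWX I WIX WWX I WWX WIX WIX I, which concatenate to the answer.

WIXWWXIWIXWIXIWWXWIXWWXIWIXWWXIWWXWIXWIXI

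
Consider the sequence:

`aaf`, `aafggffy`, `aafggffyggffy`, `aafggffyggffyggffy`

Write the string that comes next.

aafggffyggffyggffyggffy

Each term is the previous one with ggffy appended.
One more step from aafggffyggffyggffy gives the answer.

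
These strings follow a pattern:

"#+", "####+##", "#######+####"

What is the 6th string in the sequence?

################+##########

Every step adds ### to the front and ## to the end of the previous string.
From #######+####, 3 further steps: #######+#### → ##########+###### → #############+######## → (answer).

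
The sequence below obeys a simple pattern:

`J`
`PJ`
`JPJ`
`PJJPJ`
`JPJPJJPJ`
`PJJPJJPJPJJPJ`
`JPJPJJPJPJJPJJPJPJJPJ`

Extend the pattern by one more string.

Each term (from the third on) is the two preceding terms concatenated in order: term 3 = J·PJ = JPJ.
The next term joins PJJPJJPJPJJPJ and JPJPJJPJPJJPJJPJPJJPJ.

PJJPJJPJPJJPJJPJPJJPJPJJPJJPJPJJPJ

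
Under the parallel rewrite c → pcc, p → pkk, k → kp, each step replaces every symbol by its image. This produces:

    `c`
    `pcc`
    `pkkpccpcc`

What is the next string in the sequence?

Rewriting each symbol of pkkpccpcc: p→pkk, k→kp, k→kp, p→pkk, c→pcc, c→pcc, p→pkk, c→pcc, c→pcc, which concatenates to pkk kp kp pkk pcc pcc pkk pcc pcc.

pkkkpkppkkpccpccpkkpccpcc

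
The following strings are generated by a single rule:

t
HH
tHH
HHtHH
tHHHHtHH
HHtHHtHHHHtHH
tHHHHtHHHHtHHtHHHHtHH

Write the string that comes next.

HHtHHtHHHHtHHtHHHHtHHHHtHHtHHHHtHH

From term 3 onward, concatenate the second-to-last term with the last: t·HH = tHH, HH·tHH = HHtHH, …
So term 8 is HHtHHtHHHHtHH·tHHHHtHHHHtHHtHHHHtHH.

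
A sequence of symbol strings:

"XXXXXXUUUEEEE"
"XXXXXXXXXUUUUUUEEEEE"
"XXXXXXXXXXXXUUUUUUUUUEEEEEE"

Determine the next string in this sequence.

XXXXXXXXXXXXXXXUUUUUUUUUUUUEEEEEEE

The n-th term is 3n+3 X's then 3n U's then n+3 E's (n = 1, 2, …).
For the next term, n = 4, so the run lengths are 15, 12, 7.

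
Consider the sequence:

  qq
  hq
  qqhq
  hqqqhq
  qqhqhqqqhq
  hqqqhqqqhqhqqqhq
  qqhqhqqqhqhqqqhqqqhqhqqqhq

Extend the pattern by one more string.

hqqqhqqqhqhqqqhqqqhqhqqqhqhqqqhqqqhqhqqqhq

From term 3 onward, concatenate the second-to-last term with the last: qq·hq = qqhq, hq·qqhq = hqqqhq, …
Continuing: hqqqhqqqhqhqqqhq · qqhqhqqqhqhqqqhqqqhqhqqqhq gives term 8.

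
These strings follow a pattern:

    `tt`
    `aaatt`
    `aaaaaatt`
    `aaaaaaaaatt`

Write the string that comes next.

The strings grow by a fixed prefix aaa each time.
Applying this once more to aaaaaaaaatt:

aaaaaaaaaaaatt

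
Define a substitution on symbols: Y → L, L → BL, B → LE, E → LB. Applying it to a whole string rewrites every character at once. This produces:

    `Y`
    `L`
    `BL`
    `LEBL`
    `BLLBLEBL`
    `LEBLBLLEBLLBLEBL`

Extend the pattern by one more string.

φ(LEBLBLLEBLLBLEBL) expands symbol-by-symbol to BL LB LE BL LE BL BL LB LE BL BL LE BL LB LE BL; joining the 16 pieces gives the next term.

BLLBLEBLLEBLBLLBLEBLBLLEBLLBLEBL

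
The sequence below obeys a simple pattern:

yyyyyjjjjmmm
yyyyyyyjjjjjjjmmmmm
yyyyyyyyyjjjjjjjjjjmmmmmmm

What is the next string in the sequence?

Term n consists of 2n+3 y's, followed by 3n+1 j's, followed by 2n+1 m's (n = 1, 2, …).
At n = 4 the blocks have lengths 11, 13, 9.

yyyyyyyyyyyjjjjjjjjjjjjjmmmmmmmmm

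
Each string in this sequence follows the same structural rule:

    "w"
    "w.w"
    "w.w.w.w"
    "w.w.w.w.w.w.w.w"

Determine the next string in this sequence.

Each string is two copies of the previous one joined by '.'.
One more doubling of w.w.w.w.w.w.w.w gives the answer.

w.w.w.w.w.w.w.w.w.w.w.w.w.w.w.w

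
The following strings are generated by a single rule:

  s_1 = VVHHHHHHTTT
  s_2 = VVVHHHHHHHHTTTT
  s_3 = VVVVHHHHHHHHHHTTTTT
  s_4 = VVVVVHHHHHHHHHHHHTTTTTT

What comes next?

Each string has the form V^{n-1} H^{2n} T^{n}, where the shown terms are n = 3, 4, 5, 6.
At n = 7 the blocks have lengths 6, 14, 7.

VVVVVVHHHHHHHHHHHHHHTTTTTTT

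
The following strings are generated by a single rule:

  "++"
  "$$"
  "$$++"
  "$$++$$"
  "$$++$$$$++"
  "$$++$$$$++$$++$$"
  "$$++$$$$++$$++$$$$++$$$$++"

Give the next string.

From term 3 onward, concatenate the last term with the second-to-last: $$·++ = $$++, $$++·$$ = $$++$$, …
Continuing: $$++$$$$++$$++$$$$++$$$$++ · $$++$$$$++$$++$$ gives term 8.

$$++$$$$++$$++$$$$++$$$$++$$++$$$$++$$++$$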